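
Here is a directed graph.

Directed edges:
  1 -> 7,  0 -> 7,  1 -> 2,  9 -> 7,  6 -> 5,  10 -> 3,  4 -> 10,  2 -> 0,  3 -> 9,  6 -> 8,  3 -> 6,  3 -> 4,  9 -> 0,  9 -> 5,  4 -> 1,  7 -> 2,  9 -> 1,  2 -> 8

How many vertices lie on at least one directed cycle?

A vertex is on a directed cycle iff it belongs to a strongly connected component of size ≥ 2 (or has a self-loop).
The vertices on cycles are {0, 2, 3, 4, 7, 10} — 6 in total.

6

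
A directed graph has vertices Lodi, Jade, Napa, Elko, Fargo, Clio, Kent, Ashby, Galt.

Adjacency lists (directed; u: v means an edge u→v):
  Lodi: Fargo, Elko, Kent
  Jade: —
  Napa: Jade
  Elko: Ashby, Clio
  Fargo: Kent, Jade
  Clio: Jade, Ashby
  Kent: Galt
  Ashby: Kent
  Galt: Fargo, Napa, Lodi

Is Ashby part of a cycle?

Yes

Ashby is on a cycle iff Ashby can reach itself via ≥1 edge.
Ashby → Kent → Galt → Lodi → Elko → Ashby — yes.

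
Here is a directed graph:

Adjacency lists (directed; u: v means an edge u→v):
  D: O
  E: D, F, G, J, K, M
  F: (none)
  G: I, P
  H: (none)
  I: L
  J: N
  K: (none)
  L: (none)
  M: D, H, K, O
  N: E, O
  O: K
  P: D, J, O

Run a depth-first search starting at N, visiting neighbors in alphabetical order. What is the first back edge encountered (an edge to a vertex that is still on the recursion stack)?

J->N

DFS from N (visiting neighbors in alphabetical order); mark gray on enter, black on exit:
N gray
  E gray
    D gray
      O gray
        K gray
        K black
      O black
    D black
    F gray
    F black
    G gray
      I gray
        L gray
        L black
      I black
      P gray
        P→D: D black — skip
        J gray
          J→N: N is gray → back edge
First back edge: J → N.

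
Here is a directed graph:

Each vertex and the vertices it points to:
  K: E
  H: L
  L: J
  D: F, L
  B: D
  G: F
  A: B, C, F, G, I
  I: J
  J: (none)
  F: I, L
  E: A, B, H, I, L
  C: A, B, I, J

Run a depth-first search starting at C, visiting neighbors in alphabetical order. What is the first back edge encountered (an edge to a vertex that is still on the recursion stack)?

DFS from C (visiting neighbors in alphabetical order); mark gray on enter, black on exit:
C gray
  A gray
    B gray
      D gray
        F gray
          I gray
            J gray
            J black
          I black
          L gray
            L→J: J black — skip
          L black
        F black
        D→L: L black — skip
      D black
    B black
    A→C: C is gray → back edge
First back edge: A → C.

A→C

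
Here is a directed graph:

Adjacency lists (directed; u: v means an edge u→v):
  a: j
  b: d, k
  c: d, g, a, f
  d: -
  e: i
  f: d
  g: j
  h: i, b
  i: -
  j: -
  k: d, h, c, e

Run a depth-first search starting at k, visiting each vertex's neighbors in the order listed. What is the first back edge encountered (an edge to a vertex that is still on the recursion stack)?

DFS from k (visiting each vertex's neighbors in the order listed); mark gray on enter, black on exit:
k gray
  d gray
  d black
  h gray
    i gray
    i black
    b gray
      b→d: d black — skip
      b→k: k is gray → back edge
First back edge: b → k.

b→k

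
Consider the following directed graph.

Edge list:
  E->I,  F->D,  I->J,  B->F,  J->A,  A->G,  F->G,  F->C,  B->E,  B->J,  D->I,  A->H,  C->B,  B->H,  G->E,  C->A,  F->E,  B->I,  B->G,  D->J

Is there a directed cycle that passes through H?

H lies on a cycle iff there is a path from H back to itself.
Exploring from H, it never reaches itself; equivalently, its strongly connected component is a singleton.

No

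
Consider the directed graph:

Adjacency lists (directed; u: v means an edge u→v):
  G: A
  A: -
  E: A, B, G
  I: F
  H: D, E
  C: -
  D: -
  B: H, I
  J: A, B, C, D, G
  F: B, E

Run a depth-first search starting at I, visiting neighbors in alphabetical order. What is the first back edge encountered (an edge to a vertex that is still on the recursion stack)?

E->B

DFS from I (visiting neighbors in alphabetical order); mark gray on enter, black on exit:
I gray
  F gray
    B gray
      H gray
        D gray
        D black
        E gray
          A gray
          A black
          E→B: B is gray → back edge
First back edge: E → B.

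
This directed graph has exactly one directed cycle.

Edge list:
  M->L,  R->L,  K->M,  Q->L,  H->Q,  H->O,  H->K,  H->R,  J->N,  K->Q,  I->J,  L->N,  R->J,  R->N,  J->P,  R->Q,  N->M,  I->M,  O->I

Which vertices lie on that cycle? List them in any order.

L, M, N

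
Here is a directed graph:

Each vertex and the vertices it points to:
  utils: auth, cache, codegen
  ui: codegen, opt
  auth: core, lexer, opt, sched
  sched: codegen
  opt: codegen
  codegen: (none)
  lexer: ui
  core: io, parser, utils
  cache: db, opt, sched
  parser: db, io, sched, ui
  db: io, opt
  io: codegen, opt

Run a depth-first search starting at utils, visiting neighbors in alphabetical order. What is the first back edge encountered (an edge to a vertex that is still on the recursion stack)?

DFS from utils (visiting neighbors in alphabetical order); mark gray on enter, black on exit:
utils gray
  auth gray
    core gray
      io gray
        codegen gray
        codegen black
        opt gray
          opt→codegen: codegen black — skip
        opt black
      io black
      parser gray
        db gray
          db→io: io black — skip
          db→opt: opt black — skip
        db black
        parser→io: io black — skip
        sched gray
          sched→codegen: codegen black — skip
        sched black
        ui gray
          ui→codegen: codegen black — skip
          ui→opt: opt black — skip
        ui black
      parser black
      core→utils: utils is gray → back edge
First back edge: core → utils.

core→utils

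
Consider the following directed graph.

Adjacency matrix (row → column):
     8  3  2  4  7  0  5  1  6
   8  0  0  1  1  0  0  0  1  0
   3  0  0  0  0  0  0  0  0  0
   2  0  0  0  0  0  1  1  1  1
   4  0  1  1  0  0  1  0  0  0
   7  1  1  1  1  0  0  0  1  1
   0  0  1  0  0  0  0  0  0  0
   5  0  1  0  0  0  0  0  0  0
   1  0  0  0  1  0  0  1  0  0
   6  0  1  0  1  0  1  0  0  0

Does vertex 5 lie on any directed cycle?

No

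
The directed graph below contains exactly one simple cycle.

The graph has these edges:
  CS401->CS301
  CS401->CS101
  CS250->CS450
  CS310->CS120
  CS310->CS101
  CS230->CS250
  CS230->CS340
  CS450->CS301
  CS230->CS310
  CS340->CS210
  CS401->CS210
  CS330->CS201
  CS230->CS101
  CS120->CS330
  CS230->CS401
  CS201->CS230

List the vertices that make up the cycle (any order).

DFS with gray/black marking from CS330:
CS330 gray
  CS201 gray
    CS230 gray
      CS250 gray
        CS450 gray
          CS301 gray
          CS301 black
        CS450 black
      CS250 black
      CS340 gray
        CS210 gray
        CS210 black
      CS340 black
      CS101 gray
      CS101 black
      CS401 gray
        CS401→CS301: CS301 black — skip
        CS401→CS101: CS101 black — skip
        CS401→CS210: CS210 black — skip
      CS401 black
      CS310 gray
        CS310→CS101: CS101 black — skip
        CS120 gray
          CS120→CS330: CS330 is gray → back edge
Back edge closes the cycle CS330 → CS201 → CS230 → CS310 → CS120 → CS330; its vertices are {CS120, CS201, CS230, CS310, CS330}.

CS120, CS201, CS230, CS310, CS330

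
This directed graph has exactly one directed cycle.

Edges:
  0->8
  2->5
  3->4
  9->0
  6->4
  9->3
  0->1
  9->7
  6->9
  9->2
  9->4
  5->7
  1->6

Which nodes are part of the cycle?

0, 1, 6, 9

DFS with gray/black marking from 9:
9 gray
  3 gray
    4 gray
    4 black
  3 black
  2 gray
    5 gray
      7 gray
      7 black
    5 black
  2 black
  9→7: 7 black — skip
  0 gray
    1 gray
      6 gray
        6→4: 4 black — skip
        6→9: 9 is gray → back edge
Back edge closes the cycle 9 → 0 → 1 → 6 → 9; its vertices are {0, 1, 6, 9}.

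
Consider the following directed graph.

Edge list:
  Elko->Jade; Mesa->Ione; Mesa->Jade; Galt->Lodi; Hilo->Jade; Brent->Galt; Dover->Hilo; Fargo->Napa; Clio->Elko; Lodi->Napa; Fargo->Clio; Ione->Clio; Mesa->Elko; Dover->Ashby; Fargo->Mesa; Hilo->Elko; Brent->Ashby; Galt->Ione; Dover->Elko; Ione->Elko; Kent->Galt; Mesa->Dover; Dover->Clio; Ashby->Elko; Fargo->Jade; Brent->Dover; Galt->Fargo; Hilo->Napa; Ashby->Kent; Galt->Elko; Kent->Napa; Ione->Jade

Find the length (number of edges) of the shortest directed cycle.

For each vertex v, BFS finds the shortest path from v back to v.
The shortest such closed walk is Galt → Fargo → Mesa → Dover → Ashby → Kent → Galt, length 6.

6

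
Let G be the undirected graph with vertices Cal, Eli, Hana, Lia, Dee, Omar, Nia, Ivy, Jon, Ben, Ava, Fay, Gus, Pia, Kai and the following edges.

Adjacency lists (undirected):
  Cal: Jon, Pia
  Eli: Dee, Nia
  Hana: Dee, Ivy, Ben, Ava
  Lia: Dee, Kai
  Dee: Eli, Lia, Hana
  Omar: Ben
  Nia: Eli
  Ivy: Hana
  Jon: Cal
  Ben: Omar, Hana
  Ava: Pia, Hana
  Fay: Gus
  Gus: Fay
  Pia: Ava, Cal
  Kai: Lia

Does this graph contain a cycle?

DFS, tracking each vertex's parent; an edge to a visited non-parent vertex closes a cycle.
Start from Gus:
visit Gus (parent –)
  visit Fay (parent Gus)
    Fay–Gus: parent, skip
visit Cal (parent –)
  visit Jon (parent Cal)
    Jon–Cal: parent, skip
  visit Pia (parent Cal)
    visit Ava (parent Pia)
      Ava–Pia: parent, skip
      visit Hana (parent Ava)
        visit Dee (parent Hana)
          visit Eli (parent Dee)
            Eli–Dee: parent, skip
            visit Nia (parent Eli)
              Nia–Eli: parent, skip
          visit Lia (parent Dee)
            Lia–Dee: parent, skip
            visit Kai (parent Lia)
              Kai–Lia: parent, skip
          Dee–Hana: parent, skip
        visit Ivy (parent Hana)
          Ivy–Hana: parent, skip
        visit Ben (parent Hana)
          visit Omar (parent Ben)
            Omar–Ben: parent, skip
          Ben–Hana: parent, skip
        Hana–Ava: parent, skip
    Pia–Cal: parent, skip
No non-parent visited neighbor found — the graph is a forest.

No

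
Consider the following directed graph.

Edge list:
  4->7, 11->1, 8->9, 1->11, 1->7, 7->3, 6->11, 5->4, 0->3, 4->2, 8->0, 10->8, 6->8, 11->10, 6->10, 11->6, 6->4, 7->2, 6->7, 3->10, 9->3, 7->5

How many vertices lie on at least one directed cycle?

A vertex is on a directed cycle iff it belongs to a strongly connected component of size ≥ 2 (or has a self-loop).
The vertices on cycles are {0, 1, 3, 4, 5, 6, 7, 8, 9, 10, 11} — 11 in total.

11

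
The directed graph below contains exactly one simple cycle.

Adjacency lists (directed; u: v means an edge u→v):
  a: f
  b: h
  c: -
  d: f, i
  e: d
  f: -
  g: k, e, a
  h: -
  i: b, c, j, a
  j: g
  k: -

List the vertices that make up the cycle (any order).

d, e, g, i, j

DFS with gray/black marking from i:
i gray
  b gray
    h gray
    h black
  b black
  c gray
  c black
  j gray
    g gray
      k gray
      k black
      e gray
        d gray
          f gray
          f black
          d→i: i is gray → back edge
Back edge closes the cycle i → j → g → e → d → i; its vertices are {d, e, g, i, j}.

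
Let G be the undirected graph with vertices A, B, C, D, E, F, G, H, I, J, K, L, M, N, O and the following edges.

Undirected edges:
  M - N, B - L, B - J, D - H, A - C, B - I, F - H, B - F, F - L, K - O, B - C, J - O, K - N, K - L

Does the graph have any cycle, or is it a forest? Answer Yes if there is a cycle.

DFS, tracking each vertex's parent; an edge to a visited non-parent vertex closes a cycle.
Start from I:
visit I (parent –)
  visit B (parent I)
    visit C (parent B)
      C–B: parent, skip
      visit A (parent C)
        A–C: parent, skip
    B–I: parent, skip
    visit F (parent B)
      visit L (parent F)
        L–B: B visited and ≠ parent → cycle
Cycle: B – F – L – B.

Yes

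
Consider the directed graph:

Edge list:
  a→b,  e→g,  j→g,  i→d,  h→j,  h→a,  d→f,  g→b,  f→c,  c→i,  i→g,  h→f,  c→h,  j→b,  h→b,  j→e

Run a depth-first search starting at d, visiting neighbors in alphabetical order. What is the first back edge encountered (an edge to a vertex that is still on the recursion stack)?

DFS from d (visiting neighbors in alphabetical order); mark gray on enter, black on exit:
d gray
  f gray
    c gray
      h gray
        a gray
          b gray
          b black
        a black
        h→b: b black — skip
        h→f: f is gray → back edge
First back edge: h → f.

h→f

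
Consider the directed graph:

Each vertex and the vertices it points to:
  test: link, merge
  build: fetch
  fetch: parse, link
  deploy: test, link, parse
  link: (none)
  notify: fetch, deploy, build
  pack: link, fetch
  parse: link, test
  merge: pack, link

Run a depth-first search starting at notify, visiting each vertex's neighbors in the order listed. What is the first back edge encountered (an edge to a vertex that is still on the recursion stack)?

DFS from notify (visiting each vertex's neighbors in the order listed); mark gray on enter, black on exit:
notify gray
  fetch gray
    parse gray
      link gray
      link black
      test gray
        test→link: link black — skip
        merge gray
          pack gray
            pack→link: link black — skip
            pack→fetch: fetch is gray → back edge
First back edge: pack → fetch.

pack->fetch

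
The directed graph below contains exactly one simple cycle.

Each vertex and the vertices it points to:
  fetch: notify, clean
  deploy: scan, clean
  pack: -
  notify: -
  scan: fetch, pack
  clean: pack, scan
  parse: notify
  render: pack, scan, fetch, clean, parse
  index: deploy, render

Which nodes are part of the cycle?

scan, clean, fetch

DFS with gray/black marking from fetch:
fetch gray
  notify gray
  notify black
  clean gray
    pack gray
    pack black
    scan gray
      scan→fetch: fetch is gray → back edge
Back edge closes the cycle fetch → clean → scan → fetch; its vertices are {scan, clean, fetch}.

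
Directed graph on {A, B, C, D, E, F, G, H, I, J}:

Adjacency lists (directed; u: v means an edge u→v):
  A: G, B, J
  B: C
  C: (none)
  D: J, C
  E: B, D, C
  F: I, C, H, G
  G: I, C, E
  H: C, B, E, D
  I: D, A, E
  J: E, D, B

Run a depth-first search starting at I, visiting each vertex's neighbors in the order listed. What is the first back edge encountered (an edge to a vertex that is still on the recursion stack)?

DFS from I (visiting each vertex's neighbors in the order listed); mark gray on enter, black on exit:
I gray
  D gray
    J gray
      E gray
        B gray
          C gray
          C black
        B black
        E→D: D is gray → back edge
First back edge: E → D.

E→D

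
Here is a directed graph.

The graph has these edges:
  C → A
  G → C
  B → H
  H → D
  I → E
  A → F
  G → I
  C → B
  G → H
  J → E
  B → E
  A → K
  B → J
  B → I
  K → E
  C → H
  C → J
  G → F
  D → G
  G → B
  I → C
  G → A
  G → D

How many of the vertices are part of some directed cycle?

6

A vertex is on a directed cycle iff it belongs to a strongly connected component of size ≥ 2 (or has a self-loop).
The vertices on cycles are {B, C, D, G, H, I} — 6 in total.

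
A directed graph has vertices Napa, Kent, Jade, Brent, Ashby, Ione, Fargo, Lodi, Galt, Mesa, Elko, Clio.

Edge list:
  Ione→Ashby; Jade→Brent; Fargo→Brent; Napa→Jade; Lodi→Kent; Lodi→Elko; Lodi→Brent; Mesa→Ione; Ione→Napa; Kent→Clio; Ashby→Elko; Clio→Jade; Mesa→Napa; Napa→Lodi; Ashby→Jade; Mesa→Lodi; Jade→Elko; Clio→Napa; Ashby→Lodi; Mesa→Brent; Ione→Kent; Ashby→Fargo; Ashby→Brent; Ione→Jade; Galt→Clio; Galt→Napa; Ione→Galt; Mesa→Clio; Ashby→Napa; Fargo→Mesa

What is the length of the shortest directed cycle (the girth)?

4

For each vertex v, BFS finds the shortest path from v back to v.
The shortest such closed walk is Mesa → Ione → Ashby → Fargo → Mesa, length 4.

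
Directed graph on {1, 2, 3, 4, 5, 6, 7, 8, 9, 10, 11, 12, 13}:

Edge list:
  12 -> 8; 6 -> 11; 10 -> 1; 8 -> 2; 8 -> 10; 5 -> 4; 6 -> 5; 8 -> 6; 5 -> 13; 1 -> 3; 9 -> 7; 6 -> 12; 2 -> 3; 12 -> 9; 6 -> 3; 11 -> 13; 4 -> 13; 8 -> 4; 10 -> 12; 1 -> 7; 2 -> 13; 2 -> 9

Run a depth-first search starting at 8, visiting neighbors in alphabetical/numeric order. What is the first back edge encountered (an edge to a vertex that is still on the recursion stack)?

12->8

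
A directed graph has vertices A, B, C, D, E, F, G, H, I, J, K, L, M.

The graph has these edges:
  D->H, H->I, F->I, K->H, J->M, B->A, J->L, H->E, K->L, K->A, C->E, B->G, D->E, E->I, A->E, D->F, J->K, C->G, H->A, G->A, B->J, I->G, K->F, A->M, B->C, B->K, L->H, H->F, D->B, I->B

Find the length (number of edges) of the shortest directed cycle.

4

For each vertex v, BFS finds the shortest path from v back to v.
The shortest such closed walk is B → A → E → I → B, length 4.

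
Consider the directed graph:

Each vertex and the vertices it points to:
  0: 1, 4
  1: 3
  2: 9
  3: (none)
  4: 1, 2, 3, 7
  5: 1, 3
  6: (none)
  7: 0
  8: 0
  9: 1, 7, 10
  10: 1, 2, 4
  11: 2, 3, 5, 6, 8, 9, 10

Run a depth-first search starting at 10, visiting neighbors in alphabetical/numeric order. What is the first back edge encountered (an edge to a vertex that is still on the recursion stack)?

4->2

DFS from 10 (visiting neighbors in alphabetical/numeric order); mark gray on enter, black on exit:
10 gray
  1 gray
    3 gray
    3 black
  1 black
  2 gray
    9 gray
      9→1: 1 black — skip
      7 gray
        0 gray
          0→1: 1 black — skip
          4 gray
            4→1: 1 black — skip
            4→2: 2 is gray → back edge
First back edge: 4 → 2.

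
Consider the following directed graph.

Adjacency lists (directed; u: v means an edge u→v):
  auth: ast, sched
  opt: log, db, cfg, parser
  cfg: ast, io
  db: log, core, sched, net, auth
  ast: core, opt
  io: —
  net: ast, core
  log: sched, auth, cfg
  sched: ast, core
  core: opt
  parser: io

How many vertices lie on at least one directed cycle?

9

A vertex is on a directed cycle iff it belongs to a strongly connected component of size ≥ 2 (or has a self-loop).
The vertices on cycles are {db, ast, cfg, log, net, opt, auth, core, sched} — 9 in total.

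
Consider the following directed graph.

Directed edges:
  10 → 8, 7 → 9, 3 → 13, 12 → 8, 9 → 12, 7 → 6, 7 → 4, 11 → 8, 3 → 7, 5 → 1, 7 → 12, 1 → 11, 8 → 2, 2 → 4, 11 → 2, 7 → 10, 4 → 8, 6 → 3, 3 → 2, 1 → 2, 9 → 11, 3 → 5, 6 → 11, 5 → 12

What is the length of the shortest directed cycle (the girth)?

3

For each vertex v, BFS finds the shortest path from v back to v.
The shortest such closed walk is 3 → 7 → 6 → 3, length 3.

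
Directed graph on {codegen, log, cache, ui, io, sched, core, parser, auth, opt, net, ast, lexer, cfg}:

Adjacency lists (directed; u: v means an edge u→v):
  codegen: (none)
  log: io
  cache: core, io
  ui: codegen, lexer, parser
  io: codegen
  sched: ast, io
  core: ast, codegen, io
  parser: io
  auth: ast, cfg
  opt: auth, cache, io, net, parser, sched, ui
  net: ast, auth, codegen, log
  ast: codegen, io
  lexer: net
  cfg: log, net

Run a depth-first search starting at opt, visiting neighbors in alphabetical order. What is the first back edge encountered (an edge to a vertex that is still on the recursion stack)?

DFS from opt (visiting neighbors in alphabetical order); mark gray on enter, black on exit:
opt gray
  auth gray
    ast gray
      codegen gray
      codegen black
      io gray
        io→codegen: codegen black — skip
      io black
    ast black
    cfg gray
      log gray
        log→io: io black — skip
      log black
      net gray
        net→ast: ast black — skip
        net→auth: auth is gray → back edge
First back edge: net → auth.

net→auth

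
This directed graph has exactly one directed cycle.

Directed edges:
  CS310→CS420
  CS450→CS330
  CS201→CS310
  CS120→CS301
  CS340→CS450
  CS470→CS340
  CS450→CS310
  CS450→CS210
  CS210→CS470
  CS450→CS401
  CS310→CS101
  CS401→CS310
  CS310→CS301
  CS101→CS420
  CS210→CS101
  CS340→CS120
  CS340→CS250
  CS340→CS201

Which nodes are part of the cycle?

CS210, CS340, CS450, CS470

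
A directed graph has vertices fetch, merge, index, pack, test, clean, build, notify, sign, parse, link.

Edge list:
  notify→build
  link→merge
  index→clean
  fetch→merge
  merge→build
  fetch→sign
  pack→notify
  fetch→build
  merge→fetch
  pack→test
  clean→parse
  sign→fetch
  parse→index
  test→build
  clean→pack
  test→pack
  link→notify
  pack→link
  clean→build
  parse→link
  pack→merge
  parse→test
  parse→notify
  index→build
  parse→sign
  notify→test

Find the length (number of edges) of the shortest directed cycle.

2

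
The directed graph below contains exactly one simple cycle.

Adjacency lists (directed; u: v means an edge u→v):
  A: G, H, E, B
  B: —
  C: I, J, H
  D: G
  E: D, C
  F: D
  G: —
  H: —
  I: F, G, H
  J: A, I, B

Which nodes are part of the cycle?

A, C, E, J

DFS with gray/black marking from C:
C gray
  I gray
    F gray
      D gray
        G gray
        G black
      D black
    F black
    I→G: G black — skip
    H gray
    H black
  I black
  J gray
    A gray
      A→G: G black — skip
      A→H: H black — skip
      E gray
        E→D: D black — skip
        E→C: C is gray → back edge
Back edge closes the cycle C → J → A → E → C; its vertices are {A, C, E, J}.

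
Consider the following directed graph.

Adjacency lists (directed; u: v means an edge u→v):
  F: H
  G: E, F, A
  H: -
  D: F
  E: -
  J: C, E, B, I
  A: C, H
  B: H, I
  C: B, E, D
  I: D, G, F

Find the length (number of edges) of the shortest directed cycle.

5

For each vertex v, BFS finds the shortest path from v back to v.
The shortest such closed walk is I → G → A → C → B → I, length 5.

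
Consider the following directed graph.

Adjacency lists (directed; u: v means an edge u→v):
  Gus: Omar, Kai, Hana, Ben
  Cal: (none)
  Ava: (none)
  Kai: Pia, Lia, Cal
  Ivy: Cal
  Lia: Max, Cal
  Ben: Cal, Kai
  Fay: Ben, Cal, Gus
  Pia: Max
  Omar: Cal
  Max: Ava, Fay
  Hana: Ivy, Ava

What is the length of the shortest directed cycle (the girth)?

5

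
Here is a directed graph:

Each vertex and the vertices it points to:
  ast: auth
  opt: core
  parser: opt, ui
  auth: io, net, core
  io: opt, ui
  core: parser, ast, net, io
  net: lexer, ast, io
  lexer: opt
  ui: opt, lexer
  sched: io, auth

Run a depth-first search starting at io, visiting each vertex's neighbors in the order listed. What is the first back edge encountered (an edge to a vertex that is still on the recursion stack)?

DFS from io (visiting each vertex's neighbors in the order listed); mark gray on enter, black on exit:
io gray
  opt gray
    core gray
      parser gray
        parser→opt: opt is gray → back edge
First back edge: parser → opt.

parser->opt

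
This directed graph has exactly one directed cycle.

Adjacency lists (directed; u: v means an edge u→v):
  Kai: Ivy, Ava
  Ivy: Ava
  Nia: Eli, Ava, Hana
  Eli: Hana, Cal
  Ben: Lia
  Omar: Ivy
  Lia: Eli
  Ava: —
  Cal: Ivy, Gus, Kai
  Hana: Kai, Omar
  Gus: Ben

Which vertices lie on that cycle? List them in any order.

DFS with gray/black marking from Eli:
Eli gray
  Hana gray
    Kai gray
      Ivy gray
        Ava gray
        Ava black
      Ivy black
      Kai→Ava: Ava black — skip
    Kai black
    Omar gray
      Omar→Ivy: Ivy black — skip
    Omar black
  Hana black
  Cal gray
    Cal→Ivy: Ivy black — skip
    Gus gray
      Ben gray
        Lia gray
          Lia→Eli: Eli is gray → back edge
Back edge closes the cycle Eli → Cal → Gus → Ben → Lia → Eli; its vertices are {Ben, Cal, Eli, Gus, Lia}.

Ben, Cal, Eli, Gus, Lia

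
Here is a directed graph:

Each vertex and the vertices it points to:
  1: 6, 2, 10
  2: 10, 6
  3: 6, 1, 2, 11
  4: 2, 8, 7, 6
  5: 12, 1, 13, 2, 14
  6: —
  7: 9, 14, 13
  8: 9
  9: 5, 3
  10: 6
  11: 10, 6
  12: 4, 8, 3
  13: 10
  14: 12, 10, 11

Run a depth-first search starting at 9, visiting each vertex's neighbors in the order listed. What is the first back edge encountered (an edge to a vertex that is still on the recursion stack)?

DFS from 9 (visiting each vertex's neighbors in the order listed); mark gray on enter, black on exit:
9 gray
  5 gray
    12 gray
      4 gray
        2 gray
          10 gray
            6 gray
            6 black
          10 black
          2→6: 6 black — skip
        2 black
        8 gray
          8→9: 9 is gray → back edge
First back edge: 8 → 9.

8->9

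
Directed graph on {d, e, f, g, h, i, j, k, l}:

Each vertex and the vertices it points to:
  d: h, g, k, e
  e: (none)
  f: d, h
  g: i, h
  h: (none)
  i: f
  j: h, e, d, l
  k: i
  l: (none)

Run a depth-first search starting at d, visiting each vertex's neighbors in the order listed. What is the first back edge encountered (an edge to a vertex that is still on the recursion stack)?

DFS from d (visiting each vertex's neighbors in the order listed); mark gray on enter, black on exit:
d gray
  h gray
  h black
  g gray
    i gray
      f gray
        f→d: d is gray → back edge
First back edge: f → d.

f->d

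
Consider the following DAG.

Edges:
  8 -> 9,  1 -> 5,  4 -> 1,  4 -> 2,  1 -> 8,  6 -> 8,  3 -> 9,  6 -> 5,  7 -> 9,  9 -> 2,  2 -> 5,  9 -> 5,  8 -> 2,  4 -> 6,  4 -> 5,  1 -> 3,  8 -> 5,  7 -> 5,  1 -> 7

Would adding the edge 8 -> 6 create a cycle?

Adding 8→6 creates a cycle iff 6 can already reach 8.
Path from 6: 6 → 8.
So 6 → … → 8 → 6 is a cycle.

Yes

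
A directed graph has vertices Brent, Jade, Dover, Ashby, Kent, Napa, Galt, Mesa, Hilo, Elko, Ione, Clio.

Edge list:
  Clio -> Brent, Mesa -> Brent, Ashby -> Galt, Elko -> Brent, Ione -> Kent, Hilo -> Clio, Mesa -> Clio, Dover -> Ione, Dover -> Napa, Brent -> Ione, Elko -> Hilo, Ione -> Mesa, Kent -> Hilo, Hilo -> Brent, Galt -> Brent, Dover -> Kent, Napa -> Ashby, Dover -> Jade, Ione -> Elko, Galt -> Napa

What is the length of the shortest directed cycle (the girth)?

For each vertex v, BFS finds the shortest path from v back to v.
The shortest such closed walk is Napa → Ashby → Galt → Napa, length 3.

3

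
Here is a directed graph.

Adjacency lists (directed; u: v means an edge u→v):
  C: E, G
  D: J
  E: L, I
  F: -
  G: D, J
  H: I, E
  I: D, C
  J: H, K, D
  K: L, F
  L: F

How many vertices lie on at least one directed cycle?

7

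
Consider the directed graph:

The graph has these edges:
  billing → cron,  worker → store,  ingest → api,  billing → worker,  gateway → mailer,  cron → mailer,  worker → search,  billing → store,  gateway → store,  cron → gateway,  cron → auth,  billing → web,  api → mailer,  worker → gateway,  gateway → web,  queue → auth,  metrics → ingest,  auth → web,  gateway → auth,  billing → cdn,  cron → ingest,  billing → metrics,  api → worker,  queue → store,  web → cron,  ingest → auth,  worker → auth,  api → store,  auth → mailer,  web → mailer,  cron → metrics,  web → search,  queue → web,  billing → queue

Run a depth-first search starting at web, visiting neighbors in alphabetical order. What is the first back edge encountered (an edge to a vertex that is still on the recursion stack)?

auth→web

DFS from web (visiting neighbors in alphabetical order); mark gray on enter, black on exit:
web gray
  cron gray
    auth gray
      mailer gray
      mailer black
      auth→web: web is gray → back edge
First back edge: auth → web.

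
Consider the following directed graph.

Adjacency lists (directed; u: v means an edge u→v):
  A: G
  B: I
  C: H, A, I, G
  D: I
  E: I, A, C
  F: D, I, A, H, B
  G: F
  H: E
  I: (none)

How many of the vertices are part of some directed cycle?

A vertex is on a directed cycle iff it belongs to a strongly connected component of size ≥ 2 (or has a self-loop).
The vertices on cycles are {A, C, E, F, G, H} — 6 in total.

6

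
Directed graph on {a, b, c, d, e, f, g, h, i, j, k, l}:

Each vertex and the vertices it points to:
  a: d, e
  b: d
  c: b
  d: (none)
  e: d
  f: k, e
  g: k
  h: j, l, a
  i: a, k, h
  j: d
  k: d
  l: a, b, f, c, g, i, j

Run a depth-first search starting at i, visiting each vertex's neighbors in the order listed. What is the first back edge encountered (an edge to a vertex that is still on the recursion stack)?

l->i

DFS from i (visiting each vertex's neighbors in the order listed); mark gray on enter, black on exit:
i gray
  a gray
    d gray
    d black
    e gray
      e→d: d black — skip
    e black
  a black
  k gray
    k→d: d black — skip
  k black
  h gray
    j gray
      j→d: d black — skip
    j black
    l gray
      l→a: a black — skip
      b gray
        b→d: d black — skip
      b black
      f gray
        f→k: k black — skip
        f→e: e black — skip
      f black
      c gray
        c→b: b black — skip
      c black
      g gray
        g→k: k black — skip
      g black
      l→i: i is gray → back edge
First back edge: l → i.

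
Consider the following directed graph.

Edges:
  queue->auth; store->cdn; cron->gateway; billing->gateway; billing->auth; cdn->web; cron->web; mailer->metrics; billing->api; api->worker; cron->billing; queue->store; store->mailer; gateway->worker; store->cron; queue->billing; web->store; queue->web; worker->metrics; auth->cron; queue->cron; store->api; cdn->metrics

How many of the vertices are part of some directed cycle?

6

A vertex is on a directed cycle iff it belongs to a strongly connected component of size ≥ 2 (or has a self-loop).
The vertices on cycles are {cdn, web, auth, cron, store, billing} — 6 in total.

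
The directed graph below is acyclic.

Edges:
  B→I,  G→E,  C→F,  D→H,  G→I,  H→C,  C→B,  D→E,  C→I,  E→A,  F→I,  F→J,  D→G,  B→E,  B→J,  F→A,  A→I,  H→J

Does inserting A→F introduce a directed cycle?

Yes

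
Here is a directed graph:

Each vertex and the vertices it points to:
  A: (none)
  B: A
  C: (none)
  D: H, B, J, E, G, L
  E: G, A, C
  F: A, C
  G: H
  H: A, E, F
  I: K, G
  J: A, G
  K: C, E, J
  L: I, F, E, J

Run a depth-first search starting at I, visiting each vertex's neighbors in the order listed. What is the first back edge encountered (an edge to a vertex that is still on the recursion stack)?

DFS from I (visiting each vertex's neighbors in the order listed); mark gray on enter, black on exit:
I gray
  K gray
    C gray
    C black
    E gray
      G gray
        H gray
          A gray
          A black
          H→E: E is gray → back edge
First back edge: H → E.

H->E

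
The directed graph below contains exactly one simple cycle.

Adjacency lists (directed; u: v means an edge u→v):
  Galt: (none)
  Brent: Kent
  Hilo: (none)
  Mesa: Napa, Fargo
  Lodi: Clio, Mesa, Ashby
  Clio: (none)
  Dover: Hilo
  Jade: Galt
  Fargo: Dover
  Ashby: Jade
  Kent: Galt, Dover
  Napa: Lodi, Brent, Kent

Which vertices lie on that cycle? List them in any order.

DFS with gray/black marking from Mesa:
Mesa gray
  Napa gray
    Lodi gray
      Clio gray
      Clio black
      Lodi→Mesa: Mesa is gray → back edge
Back edge closes the cycle Mesa → Napa → Lodi → Mesa; its vertices are {Lodi, Mesa, Napa}.

Lodi, Mesa, Napa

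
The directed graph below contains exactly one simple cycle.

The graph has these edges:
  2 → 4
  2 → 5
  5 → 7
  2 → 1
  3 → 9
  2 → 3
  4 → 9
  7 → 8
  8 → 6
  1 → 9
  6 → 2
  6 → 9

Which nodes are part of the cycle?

DFS with gray/black marking from 2:
2 gray
  4 gray
    9 gray
    9 black
  4 black
  3 gray
    3→9: 9 black — skip
  3 black
  5 gray
    7 gray
      8 gray
        6 gray
          6→9: 9 black — skip
          6→2: 2 is gray → back edge
Back edge closes the cycle 2 → 5 → 7 → 8 → 6 → 2; its vertices are {2, 5, 6, 7, 8}.

2, 5, 6, 7, 8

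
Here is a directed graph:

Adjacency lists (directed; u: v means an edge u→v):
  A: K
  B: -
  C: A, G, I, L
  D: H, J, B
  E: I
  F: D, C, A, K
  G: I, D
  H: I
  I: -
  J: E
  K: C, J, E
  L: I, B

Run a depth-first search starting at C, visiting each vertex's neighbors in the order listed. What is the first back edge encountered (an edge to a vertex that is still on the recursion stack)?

K->C

DFS from C (visiting each vertex's neighbors in the order listed); mark gray on enter, black on exit:
C gray
  A gray
    K gray
      K→C: C is gray → back edge
First back edge: K → C.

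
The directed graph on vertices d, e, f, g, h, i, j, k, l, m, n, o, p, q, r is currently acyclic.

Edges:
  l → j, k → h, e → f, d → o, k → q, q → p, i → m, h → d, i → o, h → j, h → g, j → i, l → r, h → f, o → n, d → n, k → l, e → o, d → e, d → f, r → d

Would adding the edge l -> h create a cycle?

No

Adding l→h creates a cycle iff h can already reach l.
Explore from h: no path reaches l. The graph stays acyclic.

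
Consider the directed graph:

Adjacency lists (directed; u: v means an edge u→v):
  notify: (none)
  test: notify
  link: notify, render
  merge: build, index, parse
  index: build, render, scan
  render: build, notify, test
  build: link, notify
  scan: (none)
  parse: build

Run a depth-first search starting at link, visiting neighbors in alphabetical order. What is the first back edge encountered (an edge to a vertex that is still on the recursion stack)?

build→link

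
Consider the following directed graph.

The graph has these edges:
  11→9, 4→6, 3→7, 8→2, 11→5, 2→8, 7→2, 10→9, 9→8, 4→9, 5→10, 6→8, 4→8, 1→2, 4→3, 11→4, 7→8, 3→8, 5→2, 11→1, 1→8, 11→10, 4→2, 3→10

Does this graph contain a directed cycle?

Yes

DFS with white/gray/black marking, starting from 9:
9 gray
  8 gray
    2 gray
      2→8: 8 is gray → back edge
Back edge found, so a cycle exists: 8 → 2 → 8.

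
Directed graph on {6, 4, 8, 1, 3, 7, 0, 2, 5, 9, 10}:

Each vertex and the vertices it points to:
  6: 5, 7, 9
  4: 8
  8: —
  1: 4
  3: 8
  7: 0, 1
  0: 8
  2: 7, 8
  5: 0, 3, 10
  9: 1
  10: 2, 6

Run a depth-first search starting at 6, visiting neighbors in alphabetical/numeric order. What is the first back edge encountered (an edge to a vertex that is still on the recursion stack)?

DFS from 6 (visiting neighbors in alphabetical/numeric order); mark gray on enter, black on exit:
6 gray
  5 gray
    0 gray
      8 gray
      8 black
    0 black
    3 gray
      3→8: 8 black — skip
    3 black
    10 gray
      2 gray
        7 gray
          7→0: 0 black — skip
          1 gray
            4 gray
              4→8: 8 black — skip
            4 black
          1 black
        7 black
        2→8: 8 black — skip
      2 black
      10→6: 6 is gray → back edge
First back edge: 10 → 6.

10->6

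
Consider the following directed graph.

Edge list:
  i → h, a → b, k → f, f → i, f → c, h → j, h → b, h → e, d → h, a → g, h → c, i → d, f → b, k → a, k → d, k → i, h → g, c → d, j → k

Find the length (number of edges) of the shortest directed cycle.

For each vertex v, BFS finds the shortest path from v back to v.
The shortest such closed walk is d → h → c → d, length 3.

3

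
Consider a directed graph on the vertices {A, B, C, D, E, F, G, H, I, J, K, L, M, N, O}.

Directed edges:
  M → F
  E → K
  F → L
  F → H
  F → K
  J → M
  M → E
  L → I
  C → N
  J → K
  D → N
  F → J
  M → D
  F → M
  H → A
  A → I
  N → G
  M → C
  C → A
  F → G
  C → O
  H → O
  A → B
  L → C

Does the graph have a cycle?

Yes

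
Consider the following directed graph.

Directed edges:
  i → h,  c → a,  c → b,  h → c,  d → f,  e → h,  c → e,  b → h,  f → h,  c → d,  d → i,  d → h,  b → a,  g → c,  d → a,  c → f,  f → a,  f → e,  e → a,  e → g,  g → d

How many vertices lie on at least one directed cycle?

A vertex is on a directed cycle iff it belongs to a strongly connected component of size ≥ 2 (or has a self-loop).
The vertices on cycles are {b, c, d, e, f, g, h, i} — 8 in total.

8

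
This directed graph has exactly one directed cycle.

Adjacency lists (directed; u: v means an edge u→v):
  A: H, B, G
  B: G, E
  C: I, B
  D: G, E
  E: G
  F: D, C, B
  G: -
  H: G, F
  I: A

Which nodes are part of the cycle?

A, C, F, H, I

DFS with gray/black marking from F:
F gray
  D gray
    G gray
    G black
    E gray
      E→G: G black — skip
    E black
  D black
  C gray
    I gray
      A gray
        H gray
          H→G: G black — skip
          H→F: F is gray → back edge
Back edge closes the cycle F → C → I → A → H → F; its vertices are {A, C, F, H, I}.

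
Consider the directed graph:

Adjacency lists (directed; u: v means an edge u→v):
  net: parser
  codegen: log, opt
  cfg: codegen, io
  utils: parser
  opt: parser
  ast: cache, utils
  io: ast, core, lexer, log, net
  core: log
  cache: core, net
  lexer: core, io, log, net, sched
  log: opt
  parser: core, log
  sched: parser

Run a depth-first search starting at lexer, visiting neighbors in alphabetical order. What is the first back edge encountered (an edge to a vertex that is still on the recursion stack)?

DFS from lexer (visiting neighbors in alphabetical order); mark gray on enter, black on exit:
lexer gray
  core gray
    log gray
      opt gray
        parser gray
          parser→core: core is gray → back edge
First back edge: parser → core.

parser→core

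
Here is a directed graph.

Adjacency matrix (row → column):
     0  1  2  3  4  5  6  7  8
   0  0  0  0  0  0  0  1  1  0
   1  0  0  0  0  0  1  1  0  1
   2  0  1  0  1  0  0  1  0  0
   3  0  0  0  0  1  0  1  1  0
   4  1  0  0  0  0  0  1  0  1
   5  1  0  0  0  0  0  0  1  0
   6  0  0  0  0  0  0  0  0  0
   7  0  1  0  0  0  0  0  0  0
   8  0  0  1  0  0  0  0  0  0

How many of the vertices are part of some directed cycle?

A vertex is on a directed cycle iff it belongs to a strongly connected component of size ≥ 2 (or has a self-loop).
The vertices on cycles are {0, 1, 2, 3, 4, 5, 7, 8} — 8 in total.

8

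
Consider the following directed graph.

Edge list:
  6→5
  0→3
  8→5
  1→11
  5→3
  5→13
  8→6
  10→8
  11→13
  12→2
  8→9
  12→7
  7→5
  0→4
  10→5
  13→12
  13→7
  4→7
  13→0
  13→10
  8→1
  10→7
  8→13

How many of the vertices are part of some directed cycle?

11

A vertex is on a directed cycle iff it belongs to a strongly connected component of size ≥ 2 (or has a self-loop).
The vertices on cycles are {0, 1, 4, 5, 6, 7, 8, 10, 11, 12, 13} — 11 in total.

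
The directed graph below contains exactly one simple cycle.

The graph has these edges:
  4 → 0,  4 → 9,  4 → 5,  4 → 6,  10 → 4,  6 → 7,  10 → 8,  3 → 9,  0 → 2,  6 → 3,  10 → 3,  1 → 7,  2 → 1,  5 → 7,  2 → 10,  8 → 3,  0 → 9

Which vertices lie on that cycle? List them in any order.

0, 2, 4, 10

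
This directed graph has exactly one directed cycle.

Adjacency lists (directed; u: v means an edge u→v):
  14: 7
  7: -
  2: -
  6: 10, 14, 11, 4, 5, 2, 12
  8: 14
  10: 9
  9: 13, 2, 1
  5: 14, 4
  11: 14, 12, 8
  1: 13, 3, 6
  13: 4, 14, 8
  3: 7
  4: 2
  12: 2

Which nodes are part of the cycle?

DFS with gray/black marking from 1:
1 gray
  13 gray
    4 gray
      2 gray
      2 black
    4 black
    14 gray
      7 gray
      7 black
    14 black
    8 gray
      8→14: 14 black — skip
    8 black
  13 black
  3 gray
    3→7: 7 black — skip
  3 black
  6 gray
    10 gray
      9 gray
        9→13: 13 black — skip
        9→2: 2 black — skip
        9→1: 1 is gray → back edge
Back edge closes the cycle 1 → 6 → 10 → 9 → 1; its vertices are {1, 6, 9, 10}.

1, 6, 9, 10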